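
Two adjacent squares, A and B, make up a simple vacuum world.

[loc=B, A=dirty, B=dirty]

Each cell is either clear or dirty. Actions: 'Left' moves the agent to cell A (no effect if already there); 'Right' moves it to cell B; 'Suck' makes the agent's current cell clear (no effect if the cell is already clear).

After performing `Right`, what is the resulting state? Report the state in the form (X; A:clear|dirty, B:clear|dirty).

(B; A:dirty, B:dirty)

start: (B; A:dirty, B:dirty)
Right (#1): (B; A:dirty, B:dirty)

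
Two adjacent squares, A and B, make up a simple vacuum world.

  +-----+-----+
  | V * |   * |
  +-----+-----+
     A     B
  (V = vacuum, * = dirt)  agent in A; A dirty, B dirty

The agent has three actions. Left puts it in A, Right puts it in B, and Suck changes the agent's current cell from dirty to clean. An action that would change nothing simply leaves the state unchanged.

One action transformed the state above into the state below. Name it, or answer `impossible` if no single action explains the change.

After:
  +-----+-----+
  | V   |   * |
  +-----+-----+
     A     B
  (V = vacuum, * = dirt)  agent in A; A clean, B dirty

try  Left: (A; A:dirty, B:dirty)
try Right: (B; A:dirty, B:dirty)
try  Suck: (A; A:clean, B:dirty)  ← match

Suck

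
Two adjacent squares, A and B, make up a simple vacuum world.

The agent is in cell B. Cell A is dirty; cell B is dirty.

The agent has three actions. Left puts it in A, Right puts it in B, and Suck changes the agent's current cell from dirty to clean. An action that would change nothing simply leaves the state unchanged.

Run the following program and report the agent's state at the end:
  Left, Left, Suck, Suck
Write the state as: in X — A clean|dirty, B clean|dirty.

[1] after Left: in A — A dirty, B dirty
[2] after Left: in A — A dirty, B dirty
[3] after Suck: in A — A clean, B dirty
[4] after Suck: in A — A clean, B dirty

in A — A clean, B dirty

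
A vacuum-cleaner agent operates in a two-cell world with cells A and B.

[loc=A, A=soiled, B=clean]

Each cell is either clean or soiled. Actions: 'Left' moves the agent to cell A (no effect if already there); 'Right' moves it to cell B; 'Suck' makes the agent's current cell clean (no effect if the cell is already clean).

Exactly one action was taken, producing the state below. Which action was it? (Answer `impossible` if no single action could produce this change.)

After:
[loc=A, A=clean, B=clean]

Suck

try  Left: loc=A A=soiled B=clean
try Right: loc=B A=soiled B=clean
try  Suck: loc=A A=clean B=clean  ← match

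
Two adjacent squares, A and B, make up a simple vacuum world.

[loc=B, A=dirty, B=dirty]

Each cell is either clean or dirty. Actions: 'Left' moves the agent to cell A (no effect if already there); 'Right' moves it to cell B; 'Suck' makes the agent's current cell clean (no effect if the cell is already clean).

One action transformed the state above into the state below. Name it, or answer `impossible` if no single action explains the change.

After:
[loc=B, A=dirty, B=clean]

try  Left: in A — A dirty, B dirty
try Right: in B — A dirty, B dirty
try  Suck: in B — A dirty, B clean  ← match

Suck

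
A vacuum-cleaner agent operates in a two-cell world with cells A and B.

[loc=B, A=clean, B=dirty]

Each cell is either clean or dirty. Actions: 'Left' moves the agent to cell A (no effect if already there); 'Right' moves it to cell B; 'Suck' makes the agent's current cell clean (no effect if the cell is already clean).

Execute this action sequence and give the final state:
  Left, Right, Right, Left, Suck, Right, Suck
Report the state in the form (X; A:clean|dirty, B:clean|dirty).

1) do Left; now (A; A:clean, B:dirty)
2) do Right; now (B; A:clean, B:dirty)
3) do Right; now (B; A:clean, B:dirty)
4) do Left; now (A; A:clean, B:dirty)
5) do Suck; now (A; A:clean, B:dirty)
6) do Right; now (B; A:clean, B:dirty)
7) do Suck; now (B; A:clean, B:clean)

(B; A:clean, B:clean)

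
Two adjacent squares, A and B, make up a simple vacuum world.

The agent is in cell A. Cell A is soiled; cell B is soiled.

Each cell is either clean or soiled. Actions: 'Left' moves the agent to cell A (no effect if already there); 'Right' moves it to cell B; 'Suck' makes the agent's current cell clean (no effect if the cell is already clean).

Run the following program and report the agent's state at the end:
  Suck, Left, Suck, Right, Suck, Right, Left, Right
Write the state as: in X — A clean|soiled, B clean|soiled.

in B — A clean, B clean

Suck (#1): in A — A clean, B soiled
Left (#2): in A — A clean, B soiled
Suck (#3): in A — A clean, B soiled
Right (#4): in B — A clean, B soiled
Suck (#5): in B — A clean, B clean
Right (#6): in B — A clean, B clean
Left (#7): in A — A clean, B clean
Right (#8): in B — A clean, B clean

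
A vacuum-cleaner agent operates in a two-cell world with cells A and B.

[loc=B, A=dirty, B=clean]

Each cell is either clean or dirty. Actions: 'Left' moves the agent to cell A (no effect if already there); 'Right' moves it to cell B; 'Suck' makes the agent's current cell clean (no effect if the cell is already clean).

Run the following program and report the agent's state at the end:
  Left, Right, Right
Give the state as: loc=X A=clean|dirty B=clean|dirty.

t=1 Left ⇒ loc=A A=dirty B=clean
t=2 Right ⇒ loc=B A=dirty B=clean
t=3 Right ⇒ loc=B A=dirty B=clean

loc=B A=dirty B=clean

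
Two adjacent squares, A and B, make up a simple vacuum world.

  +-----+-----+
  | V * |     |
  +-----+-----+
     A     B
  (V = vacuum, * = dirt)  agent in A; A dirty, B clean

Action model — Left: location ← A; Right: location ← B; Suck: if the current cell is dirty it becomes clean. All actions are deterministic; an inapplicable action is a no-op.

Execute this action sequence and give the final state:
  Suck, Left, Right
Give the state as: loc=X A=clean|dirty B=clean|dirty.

loc=B A=clean B=clean

[1] after Suck: loc=A A=clean B=clean
[2] after Left: loc=A A=clean B=clean
[3] after Right: loc=B A=clean B=clean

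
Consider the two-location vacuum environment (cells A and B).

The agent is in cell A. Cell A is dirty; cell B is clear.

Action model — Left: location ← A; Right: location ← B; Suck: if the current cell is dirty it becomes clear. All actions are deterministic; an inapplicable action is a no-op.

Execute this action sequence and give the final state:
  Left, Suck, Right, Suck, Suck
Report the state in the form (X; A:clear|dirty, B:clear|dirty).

Left (#1): (A; A:dirty, B:clear)
Suck (#2): (A; A:clear, B:clear)
Right (#3): (B; A:clear, B:clear)
Suck (#4): (B; A:clear, B:clear)
Suck (#5): (B; A:clear, B:clear)

(B; A:clear, B:clear)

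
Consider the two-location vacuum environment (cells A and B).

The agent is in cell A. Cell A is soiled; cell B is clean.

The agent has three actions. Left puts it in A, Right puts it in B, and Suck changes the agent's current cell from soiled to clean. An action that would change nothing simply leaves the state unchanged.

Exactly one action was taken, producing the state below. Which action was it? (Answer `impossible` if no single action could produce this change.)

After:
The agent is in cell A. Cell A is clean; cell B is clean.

Suck

try  Left: (A; A:soiled, B:clean)
try Right: (B; A:soiled, B:clean)
try  Suck: (A; A:clean, B:clean)  ← match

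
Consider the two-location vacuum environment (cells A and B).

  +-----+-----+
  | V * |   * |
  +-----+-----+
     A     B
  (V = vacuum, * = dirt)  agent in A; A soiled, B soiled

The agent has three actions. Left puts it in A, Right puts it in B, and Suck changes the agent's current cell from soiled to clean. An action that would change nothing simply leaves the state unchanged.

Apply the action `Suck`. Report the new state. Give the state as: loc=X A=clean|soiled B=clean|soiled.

loc=A A=clean B=soiled

start: loc=A A=soiled B=soiled
1. Suck → loc=A A=clean B=soiled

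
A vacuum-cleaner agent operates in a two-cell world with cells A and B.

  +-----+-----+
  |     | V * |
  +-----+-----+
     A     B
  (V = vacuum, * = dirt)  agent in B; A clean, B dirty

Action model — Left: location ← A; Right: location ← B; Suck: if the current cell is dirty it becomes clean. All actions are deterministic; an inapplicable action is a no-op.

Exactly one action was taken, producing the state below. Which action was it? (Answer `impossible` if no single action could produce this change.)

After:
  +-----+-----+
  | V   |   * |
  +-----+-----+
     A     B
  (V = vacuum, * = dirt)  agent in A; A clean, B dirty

Left

try  Left: loc=A A=clean B=dirty  ← match
try Right: loc=B A=clean B=dirty
try  Suck: loc=B A=clean B=clean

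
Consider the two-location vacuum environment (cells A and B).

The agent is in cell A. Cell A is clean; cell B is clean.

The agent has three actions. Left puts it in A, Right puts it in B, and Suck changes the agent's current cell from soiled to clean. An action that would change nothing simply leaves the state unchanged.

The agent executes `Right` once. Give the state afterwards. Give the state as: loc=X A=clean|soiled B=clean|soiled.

start: loc=A A=clean B=clean
step 1/1 (Right): loc=B A=clean B=clean

loc=B A=clean B=clean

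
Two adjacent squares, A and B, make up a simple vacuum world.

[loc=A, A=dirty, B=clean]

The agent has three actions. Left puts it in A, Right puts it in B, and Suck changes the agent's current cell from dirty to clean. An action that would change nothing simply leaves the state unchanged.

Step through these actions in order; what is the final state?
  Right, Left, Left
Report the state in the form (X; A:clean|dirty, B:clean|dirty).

1. Right → (B; A:dirty, B:clean)
2. Left → (A; A:dirty, B:clean)
3. Left → (A; A:dirty, B:clean)

(A; A:dirty, B:clean)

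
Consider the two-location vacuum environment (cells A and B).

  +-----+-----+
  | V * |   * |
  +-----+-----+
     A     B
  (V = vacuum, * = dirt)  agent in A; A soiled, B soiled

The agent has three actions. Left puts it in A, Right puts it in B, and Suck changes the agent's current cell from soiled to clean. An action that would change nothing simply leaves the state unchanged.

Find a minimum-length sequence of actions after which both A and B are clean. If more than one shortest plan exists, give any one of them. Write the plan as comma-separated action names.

Suck, Right, Suck

Suck (#1): <A|clean|soiled>
Right (#2): <B|clean|soiled>
Suck (#3): <B|clean|clean>
min 3: Suck A + move + Suck B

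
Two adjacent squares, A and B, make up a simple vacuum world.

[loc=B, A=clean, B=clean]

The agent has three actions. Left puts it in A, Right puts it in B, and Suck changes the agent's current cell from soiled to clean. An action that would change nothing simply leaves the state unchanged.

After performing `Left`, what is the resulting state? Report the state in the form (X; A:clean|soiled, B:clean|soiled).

start: (B; A:clean, B:clean)
1. Left → (A; A:clean, B:clean)

(A; A:clean, B:clean)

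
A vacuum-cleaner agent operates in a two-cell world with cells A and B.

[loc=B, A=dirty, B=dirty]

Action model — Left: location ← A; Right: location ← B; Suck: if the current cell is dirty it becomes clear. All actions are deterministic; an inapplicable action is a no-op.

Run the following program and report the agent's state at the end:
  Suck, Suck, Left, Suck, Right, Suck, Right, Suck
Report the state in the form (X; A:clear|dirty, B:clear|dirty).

t=1 Suck ⇒ (B; A:dirty, B:clear)
t=2 Suck ⇒ (B; A:dirty, B:clear)
t=3 Left ⇒ (A; A:dirty, B:clear)
t=4 Suck ⇒ (A; A:clear, B:clear)
t=5 Right ⇒ (B; A:clear, B:clear)
t=6 Suck ⇒ (B; A:clear, B:clear)
t=7 Right ⇒ (B; A:clear, B:clear)
t=8 Suck ⇒ (B; A:clear, B:clear)

(B; A:clear, B:clear)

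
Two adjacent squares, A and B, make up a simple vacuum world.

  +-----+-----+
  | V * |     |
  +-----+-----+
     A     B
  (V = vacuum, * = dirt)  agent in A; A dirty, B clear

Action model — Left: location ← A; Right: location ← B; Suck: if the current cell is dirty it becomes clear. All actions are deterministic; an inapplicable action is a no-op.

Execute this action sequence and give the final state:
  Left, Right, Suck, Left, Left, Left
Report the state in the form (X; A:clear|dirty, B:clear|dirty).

1. Left → (A; A:dirty, B:clear)
2. Right → (B; A:dirty, B:clear)
3. Suck → (B; A:dirty, B:clear)
4. Left → (A; A:dirty, B:clear)
5. Left → (A; A:dirty, B:clear)
6. Left → (A; A:dirty, B:clear)

(A; A:dirty, B:clear)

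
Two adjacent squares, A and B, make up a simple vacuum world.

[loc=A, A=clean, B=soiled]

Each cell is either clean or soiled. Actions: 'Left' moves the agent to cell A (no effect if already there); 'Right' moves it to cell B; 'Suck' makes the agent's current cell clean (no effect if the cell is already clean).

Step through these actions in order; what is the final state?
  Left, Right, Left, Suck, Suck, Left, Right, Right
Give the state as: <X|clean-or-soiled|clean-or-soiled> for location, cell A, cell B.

<B|clean|soiled>

1) do Left; now <A|clean|soiled>
2) do Right; now <B|clean|soiled>
3) do Left; now <A|clean|soiled>
4) do Suck; now <A|clean|soiled>
5) do Suck; now <A|clean|soiled>
6) do Left; now <A|clean|soiled>
7) do Right; now <B|clean|soiled>
8) do Right; now <B|clean|soiled>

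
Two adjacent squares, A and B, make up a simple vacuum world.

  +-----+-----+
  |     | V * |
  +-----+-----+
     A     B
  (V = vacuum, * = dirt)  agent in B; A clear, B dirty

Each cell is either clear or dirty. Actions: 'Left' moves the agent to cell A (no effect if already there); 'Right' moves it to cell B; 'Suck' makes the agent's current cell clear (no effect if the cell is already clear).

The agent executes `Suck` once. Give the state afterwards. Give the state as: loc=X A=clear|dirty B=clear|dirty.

start: loc=B A=clear B=dirty
1. Suck → loc=B A=clear B=clear

loc=B A=clear B=clear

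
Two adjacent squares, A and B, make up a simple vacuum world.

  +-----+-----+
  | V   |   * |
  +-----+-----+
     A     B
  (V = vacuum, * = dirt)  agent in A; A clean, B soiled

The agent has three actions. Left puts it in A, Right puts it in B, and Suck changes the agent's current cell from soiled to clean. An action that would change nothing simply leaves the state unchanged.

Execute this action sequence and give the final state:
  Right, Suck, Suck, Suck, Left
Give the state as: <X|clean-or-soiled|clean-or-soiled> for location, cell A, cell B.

t=1 Right ⇒ <B|clean|soiled>
t=2 Suck ⇒ <B|clean|clean>
t=3 Suck ⇒ <B|clean|clean>
t=4 Suck ⇒ <B|clean|clean>
t=5 Left ⇒ <A|clean|clean>

<A|clean|clean>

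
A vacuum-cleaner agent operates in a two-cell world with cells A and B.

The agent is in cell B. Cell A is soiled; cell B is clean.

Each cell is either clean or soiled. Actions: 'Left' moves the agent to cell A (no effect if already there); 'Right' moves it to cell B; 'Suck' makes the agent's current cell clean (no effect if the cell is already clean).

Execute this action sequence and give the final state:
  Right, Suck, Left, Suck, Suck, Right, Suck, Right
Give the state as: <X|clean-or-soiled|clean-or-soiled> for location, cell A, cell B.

[1] after Right: <B|soiled|clean>
[2] after Suck: <B|soiled|clean>
[3] after Left: <A|soiled|clean>
[4] after Suck: <A|clean|clean>
[5] after Suck: <A|clean|clean>
[6] after Right: <B|clean|clean>
[7] after Suck: <B|clean|clean>
[8] after Right: <B|clean|clean>

<B|clean|clean>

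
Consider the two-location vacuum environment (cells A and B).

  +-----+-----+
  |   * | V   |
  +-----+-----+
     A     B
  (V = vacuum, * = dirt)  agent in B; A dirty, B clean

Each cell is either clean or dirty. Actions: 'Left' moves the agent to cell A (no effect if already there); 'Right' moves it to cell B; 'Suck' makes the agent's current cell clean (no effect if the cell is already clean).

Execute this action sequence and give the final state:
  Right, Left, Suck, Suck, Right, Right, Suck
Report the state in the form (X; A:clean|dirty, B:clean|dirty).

(B; A:clean, B:clean)

t=1 Right ⇒ (B; A:dirty, B:clean)
t=2 Left ⇒ (A; A:dirty, B:clean)
t=3 Suck ⇒ (A; A:clean, B:clean)
t=4 Suck ⇒ (A; A:clean, B:clean)
t=5 Right ⇒ (B; A:clean, B:clean)
t=6 Right ⇒ (B; A:clean, B:clean)
t=7 Suck ⇒ (B; A:clean, B:clean)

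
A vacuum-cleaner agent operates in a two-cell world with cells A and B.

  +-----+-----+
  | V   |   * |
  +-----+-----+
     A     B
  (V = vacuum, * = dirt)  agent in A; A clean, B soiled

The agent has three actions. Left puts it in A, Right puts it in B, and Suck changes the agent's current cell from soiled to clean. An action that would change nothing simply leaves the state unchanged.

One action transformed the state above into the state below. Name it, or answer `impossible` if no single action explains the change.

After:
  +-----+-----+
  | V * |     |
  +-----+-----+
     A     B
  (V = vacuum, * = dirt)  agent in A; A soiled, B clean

impossible

try  Left: <A|clean|soiled>
try Right: <B|clean|soiled>
try  Suck: <A|clean|soiled>
no single action produces the after-state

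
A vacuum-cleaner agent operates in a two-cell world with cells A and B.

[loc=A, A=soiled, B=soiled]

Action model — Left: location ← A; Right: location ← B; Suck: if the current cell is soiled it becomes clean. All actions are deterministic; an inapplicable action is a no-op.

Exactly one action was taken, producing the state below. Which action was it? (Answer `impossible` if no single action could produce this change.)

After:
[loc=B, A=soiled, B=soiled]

try  Left: in A — A soiled, B soiled
try Right: in B — A soiled, B soiled  ← match
try  Suck: in A — A clean, B soiled

Right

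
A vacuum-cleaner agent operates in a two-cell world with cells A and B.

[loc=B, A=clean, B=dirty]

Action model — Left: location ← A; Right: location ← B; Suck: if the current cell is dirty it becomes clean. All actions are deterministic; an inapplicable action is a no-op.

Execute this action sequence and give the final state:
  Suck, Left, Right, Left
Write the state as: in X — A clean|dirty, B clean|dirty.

1. Suck → in B — A clean, B clean
2. Left → in A — A clean, B clean
3. Right → in B — A clean, B clean
4. Left → in A — A clean, B clean

in A — A clean, B clean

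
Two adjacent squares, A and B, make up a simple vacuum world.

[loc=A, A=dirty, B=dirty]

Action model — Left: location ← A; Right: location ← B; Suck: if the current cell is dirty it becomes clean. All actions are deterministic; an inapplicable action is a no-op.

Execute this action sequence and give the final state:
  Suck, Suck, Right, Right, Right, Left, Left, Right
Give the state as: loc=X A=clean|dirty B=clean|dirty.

loc=B A=clean B=dirty

[1] after Suck: loc=A A=clean B=dirty
[2] after Suck: loc=A A=clean B=dirty
[3] after Right: loc=B A=clean B=dirty
[4] after Right: loc=B A=clean B=dirty
[5] after Right: loc=B A=clean B=dirty
[6] after Left: loc=A A=clean B=dirty
[7] after Left: loc=A A=clean B=dirty
[8] after Right: loc=B A=clean B=dirty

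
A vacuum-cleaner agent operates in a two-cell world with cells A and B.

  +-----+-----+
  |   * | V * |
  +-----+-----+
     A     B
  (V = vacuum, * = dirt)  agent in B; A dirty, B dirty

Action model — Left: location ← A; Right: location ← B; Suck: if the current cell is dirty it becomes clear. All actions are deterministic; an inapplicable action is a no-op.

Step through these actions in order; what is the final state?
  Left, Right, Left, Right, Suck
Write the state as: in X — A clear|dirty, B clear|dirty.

[1] after Left: in A — A dirty, B dirty
[2] after Right: in B — A dirty, B dirty
[3] after Left: in A — A dirty, B dirty
[4] after Right: in B — A dirty, B dirty
[5] after Suck: in B — A dirty, B clear

in B — A dirty, B clear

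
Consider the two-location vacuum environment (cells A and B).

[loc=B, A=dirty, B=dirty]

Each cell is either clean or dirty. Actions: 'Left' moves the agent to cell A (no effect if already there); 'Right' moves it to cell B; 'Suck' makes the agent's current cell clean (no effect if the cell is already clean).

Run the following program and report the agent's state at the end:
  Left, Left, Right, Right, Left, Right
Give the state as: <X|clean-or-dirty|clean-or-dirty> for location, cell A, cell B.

<B|dirty|dirty>

1. Left → <A|dirty|dirty>
2. Left → <A|dirty|dirty>
3. Right → <B|dirty|dirty>
4. Right → <B|dirty|dirty>
5. Left → <A|dirty|dirty>
6. Right → <B|dirty|dirty>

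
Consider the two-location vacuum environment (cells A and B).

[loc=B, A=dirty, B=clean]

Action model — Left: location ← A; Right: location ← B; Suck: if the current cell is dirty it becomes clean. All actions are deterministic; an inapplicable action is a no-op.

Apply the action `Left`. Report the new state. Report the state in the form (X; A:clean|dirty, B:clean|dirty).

start: (B; A:dirty, B:clean)
Left (#1): (A; A:dirty, B:clean)

(A; A:dirty, B:clean)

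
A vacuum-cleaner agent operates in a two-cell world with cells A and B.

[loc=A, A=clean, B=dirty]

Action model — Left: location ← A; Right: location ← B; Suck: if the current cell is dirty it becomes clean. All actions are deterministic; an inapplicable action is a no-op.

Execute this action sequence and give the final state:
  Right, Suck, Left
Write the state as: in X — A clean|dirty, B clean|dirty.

step 1/3 (Right): in B — A clean, B dirty
step 2/3 (Suck): in B — A clean, B clean
step 3/3 (Left): in A — A clean, B clean

in A — A clean, B clean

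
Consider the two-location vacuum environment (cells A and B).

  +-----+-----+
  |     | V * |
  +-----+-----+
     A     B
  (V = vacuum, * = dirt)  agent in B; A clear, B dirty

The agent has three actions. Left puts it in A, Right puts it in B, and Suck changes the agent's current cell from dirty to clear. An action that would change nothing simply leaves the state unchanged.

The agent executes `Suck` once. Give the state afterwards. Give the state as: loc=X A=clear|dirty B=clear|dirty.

start: loc=B A=clear B=dirty
[1] after Suck: loc=B A=clear B=clear

loc=B A=clear B=clear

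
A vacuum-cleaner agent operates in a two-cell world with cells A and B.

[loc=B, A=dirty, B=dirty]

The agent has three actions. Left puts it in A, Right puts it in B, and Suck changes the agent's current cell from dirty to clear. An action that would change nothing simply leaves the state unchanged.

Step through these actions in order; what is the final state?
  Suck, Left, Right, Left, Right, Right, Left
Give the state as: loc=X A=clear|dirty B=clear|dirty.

loc=A A=dirty B=clear

[1] after Suck: loc=B A=dirty B=clear
[2] after Left: loc=A A=dirty B=clear
[3] after Right: loc=B A=dirty B=clear
[4] after Left: loc=A A=dirty B=clear
[5] after Right: loc=B A=dirty B=clear
[6] after Right: loc=B A=dirty B=clear
[7] after Left: loc=A A=dirty B=clear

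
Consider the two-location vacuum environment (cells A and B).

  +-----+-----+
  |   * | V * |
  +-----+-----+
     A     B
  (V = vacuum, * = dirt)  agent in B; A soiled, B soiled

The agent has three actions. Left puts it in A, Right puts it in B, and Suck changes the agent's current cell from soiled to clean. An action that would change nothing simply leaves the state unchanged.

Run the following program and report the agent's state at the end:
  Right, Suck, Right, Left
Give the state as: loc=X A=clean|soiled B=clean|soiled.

loc=A A=soiled B=clean

step 1/4 (Right): loc=B A=soiled B=soiled
step 2/4 (Suck): loc=B A=soiled B=clean
step 3/4 (Right): loc=B A=soiled B=clean
step 4/4 (Left): loc=A A=soiled B=clean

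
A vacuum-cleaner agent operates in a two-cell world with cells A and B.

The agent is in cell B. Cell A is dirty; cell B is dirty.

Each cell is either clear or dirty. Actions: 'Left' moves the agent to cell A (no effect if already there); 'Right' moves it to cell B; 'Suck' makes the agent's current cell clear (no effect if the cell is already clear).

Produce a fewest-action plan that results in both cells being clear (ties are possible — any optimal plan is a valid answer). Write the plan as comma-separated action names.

[1] after Suck: in B — A dirty, B clear
[2] after Left: in A — A dirty, B clear
[3] after Suck: in A — A clear, B clear
min 3: Suck B + move + Suck A

Suck, Left, Suck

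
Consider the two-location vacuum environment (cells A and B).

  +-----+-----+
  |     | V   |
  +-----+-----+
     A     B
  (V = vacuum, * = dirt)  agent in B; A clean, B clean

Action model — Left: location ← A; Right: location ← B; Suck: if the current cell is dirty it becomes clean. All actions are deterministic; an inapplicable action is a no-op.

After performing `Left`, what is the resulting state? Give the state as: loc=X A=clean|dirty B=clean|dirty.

start: loc=B A=clean B=clean
1. Left → loc=A A=clean B=clean

loc=A A=clean B=clean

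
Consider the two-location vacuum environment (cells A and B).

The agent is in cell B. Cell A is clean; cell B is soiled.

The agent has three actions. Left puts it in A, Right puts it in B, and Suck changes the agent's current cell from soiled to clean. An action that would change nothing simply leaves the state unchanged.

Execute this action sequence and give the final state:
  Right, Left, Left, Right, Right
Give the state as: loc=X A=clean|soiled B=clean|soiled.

step 1/5 (Right): loc=B A=clean B=soiled
step 2/5 (Left): loc=A A=clean B=soiled
step 3/5 (Left): loc=A A=clean B=soiled
step 4/5 (Right): loc=B A=clean B=soiled
step 5/5 (Right): loc=B A=clean B=soiled

loc=B A=clean B=soiled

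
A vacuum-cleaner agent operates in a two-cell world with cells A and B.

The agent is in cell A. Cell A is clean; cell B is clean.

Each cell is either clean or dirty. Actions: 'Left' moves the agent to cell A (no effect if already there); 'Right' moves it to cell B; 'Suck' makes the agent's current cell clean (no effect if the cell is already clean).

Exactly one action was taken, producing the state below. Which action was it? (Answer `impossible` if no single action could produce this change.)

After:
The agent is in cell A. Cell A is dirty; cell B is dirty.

try  Left: (A; A:clean, B:clean)
try Right: (B; A:clean, B:clean)
try  Suck: (A; A:clean, B:clean)
no single action produces the after-state

impossible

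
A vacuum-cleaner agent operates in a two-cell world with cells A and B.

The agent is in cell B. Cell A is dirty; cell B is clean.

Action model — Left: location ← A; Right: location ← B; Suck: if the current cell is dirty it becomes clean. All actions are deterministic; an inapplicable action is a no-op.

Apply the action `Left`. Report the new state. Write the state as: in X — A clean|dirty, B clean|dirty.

start: in B — A dirty, B clean
Left (#1): in A — A dirty, B clean

in A — A dirty, B clean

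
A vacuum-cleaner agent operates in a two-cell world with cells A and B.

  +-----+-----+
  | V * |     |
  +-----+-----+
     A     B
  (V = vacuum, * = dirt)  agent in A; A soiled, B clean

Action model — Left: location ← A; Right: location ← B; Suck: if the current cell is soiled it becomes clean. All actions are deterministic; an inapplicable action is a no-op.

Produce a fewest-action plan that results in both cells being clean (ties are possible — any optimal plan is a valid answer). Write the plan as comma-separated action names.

Suck

Suck (#1): in A — A clean, B clean
min 1: A is soiled, one Suck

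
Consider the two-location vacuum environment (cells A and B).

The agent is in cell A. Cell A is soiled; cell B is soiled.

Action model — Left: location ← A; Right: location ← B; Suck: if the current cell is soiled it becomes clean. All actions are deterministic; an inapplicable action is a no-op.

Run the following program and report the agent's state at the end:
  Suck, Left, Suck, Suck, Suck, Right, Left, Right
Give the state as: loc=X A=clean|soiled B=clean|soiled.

Suck (#1): loc=A A=clean B=soiled
Left (#2): loc=A A=clean B=soiled
Suck (#3): loc=A A=clean B=soiled
Suck (#4): loc=A A=clean B=soiled
Suck (#5): loc=A A=clean B=soiled
Right (#6): loc=B A=clean B=soiled
Left (#7): loc=A A=clean B=soiled
Right (#8): loc=B A=clean B=soiled

loc=B A=clean B=soiled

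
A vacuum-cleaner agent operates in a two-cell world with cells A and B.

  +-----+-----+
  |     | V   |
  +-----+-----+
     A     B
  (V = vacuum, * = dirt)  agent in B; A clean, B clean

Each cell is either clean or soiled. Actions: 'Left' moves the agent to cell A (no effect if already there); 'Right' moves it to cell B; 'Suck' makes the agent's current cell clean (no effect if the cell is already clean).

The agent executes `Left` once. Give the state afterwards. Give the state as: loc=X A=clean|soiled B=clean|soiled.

loc=A A=clean B=clean

start: loc=B A=clean B=clean
Left (#1): loc=A A=clean B=clean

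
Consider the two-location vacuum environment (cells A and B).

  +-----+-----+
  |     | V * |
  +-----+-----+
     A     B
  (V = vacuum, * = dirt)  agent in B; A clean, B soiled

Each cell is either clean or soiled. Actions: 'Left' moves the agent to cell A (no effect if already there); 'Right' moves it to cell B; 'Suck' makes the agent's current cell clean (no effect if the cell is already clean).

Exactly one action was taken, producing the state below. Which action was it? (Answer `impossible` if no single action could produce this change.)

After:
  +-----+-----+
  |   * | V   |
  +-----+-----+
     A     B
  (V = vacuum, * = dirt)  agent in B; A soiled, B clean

try  Left: in A — A clean, B soiled
try Right: in B — A clean, B soiled
try  Suck: in B — A clean, B clean
no single action produces the after-state

impossible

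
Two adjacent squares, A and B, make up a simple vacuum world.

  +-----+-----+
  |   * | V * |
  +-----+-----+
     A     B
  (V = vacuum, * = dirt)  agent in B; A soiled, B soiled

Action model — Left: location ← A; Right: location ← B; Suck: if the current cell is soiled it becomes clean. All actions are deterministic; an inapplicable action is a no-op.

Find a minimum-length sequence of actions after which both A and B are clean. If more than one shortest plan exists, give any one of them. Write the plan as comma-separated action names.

Suck, Left, Suck

step 1/3 (Suck): <B|soiled|clean>
step 2/3 (Left): <A|soiled|clean>
step 3/3 (Suck): <A|clean|clean>
min 3: Suck B + move + Suck A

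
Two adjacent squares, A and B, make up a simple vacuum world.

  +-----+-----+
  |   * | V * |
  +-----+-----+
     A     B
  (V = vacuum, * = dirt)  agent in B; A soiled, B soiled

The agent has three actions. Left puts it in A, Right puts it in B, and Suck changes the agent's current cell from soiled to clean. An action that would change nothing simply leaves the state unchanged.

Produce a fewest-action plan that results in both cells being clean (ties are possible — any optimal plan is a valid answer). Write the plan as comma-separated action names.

Suck (#1): loc=B A=soiled B=clean
Left (#2): loc=A A=soiled B=clean
Suck (#3): loc=A A=clean B=clean
min 3: Suck B + move + Suck A

Suck, Left, Suck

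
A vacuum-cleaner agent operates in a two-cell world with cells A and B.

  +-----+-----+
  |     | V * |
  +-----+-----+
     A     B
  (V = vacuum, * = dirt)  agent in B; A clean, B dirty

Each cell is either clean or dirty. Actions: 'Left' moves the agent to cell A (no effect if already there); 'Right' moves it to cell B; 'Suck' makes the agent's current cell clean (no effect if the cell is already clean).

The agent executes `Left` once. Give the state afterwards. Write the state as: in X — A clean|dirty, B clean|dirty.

start: in B — A clean, B dirty
[1] after Left: in A — A clean, B dirty

in A — A clean, B dirty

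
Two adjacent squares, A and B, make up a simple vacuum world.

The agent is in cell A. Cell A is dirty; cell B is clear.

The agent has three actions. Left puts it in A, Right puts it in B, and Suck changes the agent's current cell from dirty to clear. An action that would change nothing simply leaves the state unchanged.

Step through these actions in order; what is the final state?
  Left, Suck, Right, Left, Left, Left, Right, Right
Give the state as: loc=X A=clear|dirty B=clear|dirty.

loc=B A=clear B=clear

[1] after Left: loc=A A=dirty B=clear
[2] after Suck: loc=A A=clear B=clear
[3] after Right: loc=B A=clear B=clear
[4] after Left: loc=A A=clear B=clear
[5] after Left: loc=A A=clear B=clear
[6] after Left: loc=A A=clear B=clear
[7] after Right: loc=B A=clear B=clear
[8] after Right: loc=B A=clear B=clear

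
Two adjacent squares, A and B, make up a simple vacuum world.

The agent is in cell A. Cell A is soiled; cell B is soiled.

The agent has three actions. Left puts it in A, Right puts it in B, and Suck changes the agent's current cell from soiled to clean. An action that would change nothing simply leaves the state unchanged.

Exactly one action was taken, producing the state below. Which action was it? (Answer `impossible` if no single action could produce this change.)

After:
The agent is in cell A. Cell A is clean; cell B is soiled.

try  Left: (A; A:soiled, B:soiled)
try Right: (B; A:soiled, B:soiled)
try  Suck: (A; A:clean, B:soiled)  ← match

Suck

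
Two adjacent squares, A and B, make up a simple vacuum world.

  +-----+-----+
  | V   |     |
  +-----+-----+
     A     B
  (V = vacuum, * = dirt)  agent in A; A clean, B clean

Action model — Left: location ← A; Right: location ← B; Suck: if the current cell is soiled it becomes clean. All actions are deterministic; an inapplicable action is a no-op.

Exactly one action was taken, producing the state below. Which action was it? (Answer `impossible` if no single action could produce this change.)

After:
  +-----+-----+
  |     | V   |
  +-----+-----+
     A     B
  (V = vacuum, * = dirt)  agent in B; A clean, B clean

try  Left: loc=A A=clean B=clean
try Right: loc=B A=clean B=clean  ← match
try  Suck: loc=A A=clean B=clean

Right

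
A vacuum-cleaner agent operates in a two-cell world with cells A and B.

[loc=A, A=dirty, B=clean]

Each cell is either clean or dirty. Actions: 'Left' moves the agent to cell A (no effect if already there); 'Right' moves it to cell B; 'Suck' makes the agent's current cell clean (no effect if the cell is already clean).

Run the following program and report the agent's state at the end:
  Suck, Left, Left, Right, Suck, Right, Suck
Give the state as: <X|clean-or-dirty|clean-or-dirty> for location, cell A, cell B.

[1] after Suck: <A|clean|clean>
[2] after Left: <A|clean|clean>
[3] after Left: <A|clean|clean>
[4] after Right: <B|clean|clean>
[5] after Suck: <B|clean|clean>
[6] after Right: <B|clean|clean>
[7] after Suck: <B|clean|clean>

<B|clean|clean>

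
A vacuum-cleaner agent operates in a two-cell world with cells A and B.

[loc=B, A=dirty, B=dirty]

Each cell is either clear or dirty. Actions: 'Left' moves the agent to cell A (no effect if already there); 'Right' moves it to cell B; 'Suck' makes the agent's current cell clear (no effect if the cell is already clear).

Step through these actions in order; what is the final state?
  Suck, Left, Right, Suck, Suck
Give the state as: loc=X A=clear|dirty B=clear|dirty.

loc=B A=dirty B=clear

step 1/5 (Suck): loc=B A=dirty B=clear
step 2/5 (Left): loc=A A=dirty B=clear
step 3/5 (Right): loc=B A=dirty B=clear
step 4/5 (Suck): loc=B A=dirty B=clear
step 5/5 (Suck): loc=B A=dirty B=clear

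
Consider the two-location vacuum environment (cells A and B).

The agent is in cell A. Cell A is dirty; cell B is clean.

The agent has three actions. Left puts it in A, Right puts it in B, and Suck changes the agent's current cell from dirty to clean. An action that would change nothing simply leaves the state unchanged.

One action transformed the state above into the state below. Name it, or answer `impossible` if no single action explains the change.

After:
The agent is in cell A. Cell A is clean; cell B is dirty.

try  Left: loc=A A=dirty B=clean
try Right: loc=B A=dirty B=clean
try  Suck: loc=A A=clean B=clean
no single action produces the after-state

impossible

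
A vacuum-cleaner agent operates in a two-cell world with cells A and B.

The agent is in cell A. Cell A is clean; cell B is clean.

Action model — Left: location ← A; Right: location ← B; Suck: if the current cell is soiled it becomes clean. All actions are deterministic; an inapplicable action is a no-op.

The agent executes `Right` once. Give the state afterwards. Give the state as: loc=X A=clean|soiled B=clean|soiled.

loc=B A=clean B=clean

start: loc=A A=clean B=clean
t=1 Right ⇒ loc=B A=clean B=clean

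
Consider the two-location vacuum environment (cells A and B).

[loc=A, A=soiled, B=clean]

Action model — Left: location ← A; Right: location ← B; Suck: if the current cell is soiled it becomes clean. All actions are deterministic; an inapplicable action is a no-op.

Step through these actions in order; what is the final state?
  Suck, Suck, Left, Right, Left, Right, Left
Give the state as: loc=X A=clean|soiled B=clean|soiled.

Suck (#1): loc=A A=clean B=clean
Suck (#2): loc=A A=clean B=clean
Left (#3): loc=A A=clean B=clean
Right (#4): loc=B A=clean B=clean
Left (#5): loc=A A=clean B=clean
Right (#6): loc=B A=clean B=clean
Left (#7): loc=A A=clean B=clean

loc=A A=clean B=clean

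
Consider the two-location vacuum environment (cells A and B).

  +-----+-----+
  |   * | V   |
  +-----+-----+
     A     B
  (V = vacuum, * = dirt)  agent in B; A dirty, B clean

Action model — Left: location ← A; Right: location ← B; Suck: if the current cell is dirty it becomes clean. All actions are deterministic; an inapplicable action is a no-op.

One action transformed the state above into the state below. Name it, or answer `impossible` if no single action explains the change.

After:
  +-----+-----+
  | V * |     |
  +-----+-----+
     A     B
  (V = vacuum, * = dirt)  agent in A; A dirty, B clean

try  Left: (A; A:dirty, B:clean)  ← match
try Right: (B; A:dirty, B:clean)
try  Suck: (B; A:dirty, B:clean)

Left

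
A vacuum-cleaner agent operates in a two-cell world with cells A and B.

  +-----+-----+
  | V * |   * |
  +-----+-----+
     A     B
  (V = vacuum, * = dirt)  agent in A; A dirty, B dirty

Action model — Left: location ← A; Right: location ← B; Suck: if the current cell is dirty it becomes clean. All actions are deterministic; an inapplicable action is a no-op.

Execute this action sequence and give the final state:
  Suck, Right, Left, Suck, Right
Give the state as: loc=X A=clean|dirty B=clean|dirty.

loc=B A=clean B=dirty

[1] after Suck: loc=A A=clean B=dirty
[2] after Right: loc=B A=clean B=dirty
[3] after Left: loc=A A=clean B=dirty
[4] after Suck: loc=A A=clean B=dirty
[5] after Right: loc=B A=clean B=dirty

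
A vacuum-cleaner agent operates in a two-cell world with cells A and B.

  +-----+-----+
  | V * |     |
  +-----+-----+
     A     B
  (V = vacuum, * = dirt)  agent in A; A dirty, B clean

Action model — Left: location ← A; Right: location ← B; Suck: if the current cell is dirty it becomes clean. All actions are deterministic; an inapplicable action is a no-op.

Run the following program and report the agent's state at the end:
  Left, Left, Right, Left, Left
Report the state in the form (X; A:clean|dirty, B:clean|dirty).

[1] after Left: (A; A:dirty, B:clean)
[2] after Left: (A; A:dirty, B:clean)
[3] after Right: (B; A:dirty, B:clean)
[4] after Left: (A; A:dirty, B:clean)
[5] after Left: (A; A:dirty, B:clean)

(A; A:dirty, B:clean)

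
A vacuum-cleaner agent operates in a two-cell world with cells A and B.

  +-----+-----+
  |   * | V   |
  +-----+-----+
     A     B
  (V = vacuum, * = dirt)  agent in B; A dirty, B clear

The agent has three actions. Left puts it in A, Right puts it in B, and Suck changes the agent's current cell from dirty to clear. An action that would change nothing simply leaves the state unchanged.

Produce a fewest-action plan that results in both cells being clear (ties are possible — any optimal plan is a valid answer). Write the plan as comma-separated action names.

step 1/2 (Left): loc=A A=dirty B=clear
step 2/2 (Suck): loc=A A=clear B=clear
min 2: go A then Suck

Left, Suck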